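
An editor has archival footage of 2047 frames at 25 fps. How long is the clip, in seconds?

Running time = 2047 / (25) = 81.88 s.

81.88 seconds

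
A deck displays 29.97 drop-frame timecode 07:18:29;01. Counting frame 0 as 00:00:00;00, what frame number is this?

As if non-drop at 30 labels/s: (7 × 3600 + 18 × 60 + 29) × 30 + 1 = 789271.
Minute boundaries passed: 438; those not divisible by 10: 438 − 43 = 395; dropped labels = 2 × 395 = 790.
Actual frame index = 789271 − 790 = 788481.

788481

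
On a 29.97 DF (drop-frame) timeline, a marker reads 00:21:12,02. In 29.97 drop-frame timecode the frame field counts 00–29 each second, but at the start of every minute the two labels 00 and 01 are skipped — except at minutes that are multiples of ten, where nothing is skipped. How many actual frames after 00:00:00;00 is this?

As if non-drop at 30 labels/s: (0 × 3600 + 21 × 60 + 12) × 30 + 2 = 38162.
Minute boundaries passed: 21; those not divisible by 10: 21 − 2 = 19; dropped labels = 2 × 19 = 38.
Actual frame index = 38162 − 38 = 38124.

38124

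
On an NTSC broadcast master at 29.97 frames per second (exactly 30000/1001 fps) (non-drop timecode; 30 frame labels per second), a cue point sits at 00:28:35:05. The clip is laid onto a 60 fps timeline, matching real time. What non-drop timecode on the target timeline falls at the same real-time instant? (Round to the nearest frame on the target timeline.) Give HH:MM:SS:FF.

Source frame index: (0×3600 + 28×60 + 35) × 30 + 5 = 51455.
Real time: 51455 / (30000/1001) = 10301291/6000 s.
Target frame: (10301291/6000) × (60) = 10301291/100 ≈ 103012.910 → 103013.
At 60 labels/s: frame 103013 → 00:28:36:53.

00:28:36:53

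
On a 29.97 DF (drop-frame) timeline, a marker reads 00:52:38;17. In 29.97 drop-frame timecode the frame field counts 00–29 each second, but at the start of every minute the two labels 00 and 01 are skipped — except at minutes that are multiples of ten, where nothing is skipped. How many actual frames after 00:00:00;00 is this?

Complete 10-minute blocks: 5, each 17982 frames → 89910.
Remaining 2 whole minutes in the current block: 1800 + 1 × 1798 = 3598 frames.
Within the current minute: 38 × 30 + 17 − 2 = 1155 (labels ;00/;01 skipped at this minute). Total = 89910 + 3598 + 1155 = 94663.

94663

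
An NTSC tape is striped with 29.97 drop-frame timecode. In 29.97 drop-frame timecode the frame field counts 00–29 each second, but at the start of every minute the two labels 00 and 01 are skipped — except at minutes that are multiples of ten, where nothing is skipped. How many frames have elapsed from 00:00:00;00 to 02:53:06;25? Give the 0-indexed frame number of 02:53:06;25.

Complete 10-minute blocks: 17, each 17982 frames → 305694.
Remaining 3 whole minutes in the current block: 1800 + 2 × 1798 = 5396 frames.
Within the current minute: 6 × 30 + 25 − 2 = 203 (labels ;00/;01 skipped at this minute). Total = 305694 + 5396 + 203 = 311293.

311293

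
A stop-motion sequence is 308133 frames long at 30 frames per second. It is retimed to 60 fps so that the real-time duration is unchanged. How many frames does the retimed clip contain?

Target frames = source frames × (target rate / source rate) = 308133 × (60)/(30) = 308133 × 2 = 616266.

616266 frames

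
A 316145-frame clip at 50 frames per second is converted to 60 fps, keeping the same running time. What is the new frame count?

379374 frames

Target frames = source frames × (target rate / source rate) = 316145 × (60)/(50) = 316145 × 6/5 = 379374.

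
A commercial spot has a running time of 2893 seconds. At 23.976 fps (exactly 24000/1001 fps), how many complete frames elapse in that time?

69362 frames

Frames = 2893 × 24000/1001 = 6312000/91 ≈ 69362.6374.
Complete frames: 69362.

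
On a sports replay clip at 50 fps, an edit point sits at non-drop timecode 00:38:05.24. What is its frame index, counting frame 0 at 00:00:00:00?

frame 114274

Total seconds to the label: (0 × 3600 + 38 × 60 + 5) = 2285.
Frame index = 2285 × 50 + 24 = 114274.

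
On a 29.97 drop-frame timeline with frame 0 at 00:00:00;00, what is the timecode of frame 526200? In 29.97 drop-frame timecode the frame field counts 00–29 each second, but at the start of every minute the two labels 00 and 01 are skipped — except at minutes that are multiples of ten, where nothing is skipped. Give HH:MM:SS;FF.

04:52:37;16

Each 10-minute DF block holds 10 × 60 × 30 − 9 × 2 = 17982 frames. 526200 ÷ 17982 → 29 full blocks, remainder 4722.
Within the partial block the first minute is 1800 frames and each further minute 1798, so 2 further minute boundaries passed. Total skipped labels = 18 × 29 + 2 × 2 = 526.
Non-drop label index = 526200 + 526 = 526726; at 30 labels/s that is 04:52:37:16, i.e. DF 04:52:37;16.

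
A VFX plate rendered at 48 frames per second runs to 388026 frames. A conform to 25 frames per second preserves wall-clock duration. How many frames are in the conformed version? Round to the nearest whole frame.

Frames at target rate = 388026 × (25) / (48) = 1616775/8 ≈ 202096.875.
Nearest whole frame: 202097.

202097 frames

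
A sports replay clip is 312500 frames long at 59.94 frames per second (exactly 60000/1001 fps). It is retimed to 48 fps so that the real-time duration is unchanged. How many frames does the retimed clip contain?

Target frames = source frames × (target rate / source rate) = 312500 × (48)/(60000/1001) = 312500 × 1001/1250 = 250250.

250250 frames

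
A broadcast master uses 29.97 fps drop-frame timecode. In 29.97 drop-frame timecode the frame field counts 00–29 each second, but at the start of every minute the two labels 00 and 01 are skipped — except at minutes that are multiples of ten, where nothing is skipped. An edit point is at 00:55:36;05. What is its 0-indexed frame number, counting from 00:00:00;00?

99985

As if non-drop at 30 labels/s: (0 × 3600 + 55 × 60 + 36) × 30 + 5 = 100085.
Minute boundaries passed: 55; those not divisible by 10: 55 − 5 = 50; dropped labels = 2 × 50 = 100.
Actual frame index = 100085 − 100 = 99985.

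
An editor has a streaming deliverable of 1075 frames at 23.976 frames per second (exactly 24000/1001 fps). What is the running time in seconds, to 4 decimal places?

44.8365 seconds

Running time = 1075 × 1001/24000 = 43043/960 s ≈ 44.8365 s.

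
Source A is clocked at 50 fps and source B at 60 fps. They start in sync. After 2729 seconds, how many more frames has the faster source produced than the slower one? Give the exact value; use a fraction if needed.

A emits 50 × 2729 = 136450 frames; B emits 60 × 2729 = 163740.
Difference = 27290 frames; B is ahead of A.

27290 frames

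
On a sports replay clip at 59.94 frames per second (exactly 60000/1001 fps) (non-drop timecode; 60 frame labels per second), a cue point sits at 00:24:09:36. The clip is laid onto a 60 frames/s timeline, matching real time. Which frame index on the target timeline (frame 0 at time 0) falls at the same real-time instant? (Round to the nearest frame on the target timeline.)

Source frame index: (0×3600 + 24×60 + 9) × 60 + 36 = 86976.
Real time: 86976 / (60000/1001) = 906906/625 s.
Target frame: (906906/625) × (60) = 10882872/125 ≈ 87062.976 → 87063.

frame 87063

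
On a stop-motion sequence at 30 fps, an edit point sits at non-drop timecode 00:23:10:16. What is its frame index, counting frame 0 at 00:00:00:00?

frame 41716

Total seconds to the label: (0 × 3600 + 23 × 60 + 10) = 1390.
Frame index = 1390 × 30 + 16 = 41716.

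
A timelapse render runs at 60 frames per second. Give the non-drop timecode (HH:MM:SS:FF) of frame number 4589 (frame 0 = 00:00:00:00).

00:01:16:29

4589 ÷ 60 = 76 full seconds, remainder 29 frames.
76 s = 0 h 1 min 16 s.
Timecode: 00:01:16:29.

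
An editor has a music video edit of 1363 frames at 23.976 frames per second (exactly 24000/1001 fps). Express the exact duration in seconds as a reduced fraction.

1364363/24000 seconds

Running time = 1363 ÷ (24000/1001) = 1363 × 1001/24000 = 1364363/24000 s.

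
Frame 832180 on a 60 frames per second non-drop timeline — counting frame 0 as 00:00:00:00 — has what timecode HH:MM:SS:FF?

03:51:09:40

832180 ÷ 60 = 13869 full seconds, remainder 40 frames.
13869 s = 3 h 51 min 9 s.
Timecode: 03:51:09:40.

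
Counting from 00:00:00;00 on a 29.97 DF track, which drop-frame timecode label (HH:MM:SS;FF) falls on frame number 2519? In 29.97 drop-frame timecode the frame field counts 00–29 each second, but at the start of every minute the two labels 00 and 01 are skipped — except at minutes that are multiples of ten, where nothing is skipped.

00:01:24;01

Ten DF minutes hold 17982 frames, so frame 2519 lies in block 0 (frames 0–17981) with 2519 frames into that block.
The block's first minute is 1800 frames and the rest 1798 each; 2519 frames reaches minute 1, so 0 × 18 + 1 × 2 = 2 labels have been skipped so far.
Adding those back, label number 2519 + 2 = 2521 at 30 labels/s is 84 s + 1 f = 0 h 1 min 24 s frame 1, i.e. 00:01:24;01.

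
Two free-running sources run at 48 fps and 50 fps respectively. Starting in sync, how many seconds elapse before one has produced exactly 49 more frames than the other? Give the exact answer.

The gap grows by |50 − 48| = 2 frames per second.
Time for a 49-frame gap: 49 ÷ (2) = 24.5 s.

24.5 seconds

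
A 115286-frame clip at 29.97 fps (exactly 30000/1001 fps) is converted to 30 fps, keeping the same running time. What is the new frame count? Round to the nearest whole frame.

Frames at target rate = 115286 × (30) / (30000/1001) = 57700643/500 ≈ 115401.286.
Nearest whole frame: 115401.

115401 frames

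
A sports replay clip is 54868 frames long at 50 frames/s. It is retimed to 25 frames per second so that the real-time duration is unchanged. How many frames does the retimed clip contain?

27434 frames

Target frames = source frames × (target rate / source rate) = 54868 × (25)/(50) = 54868 × 1/2 = 27434.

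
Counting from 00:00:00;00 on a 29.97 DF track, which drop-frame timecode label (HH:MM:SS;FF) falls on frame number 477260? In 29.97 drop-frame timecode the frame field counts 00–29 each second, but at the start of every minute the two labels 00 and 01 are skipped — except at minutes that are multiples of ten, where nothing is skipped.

04:25:24;18

Each 10-minute DF block holds 10 × 60 × 30 − 9 × 2 = 17982 frames. 477260 ÷ 17982 → 26 full blocks, remainder 9728.
Within the partial block the first minute is 1800 frames and each further minute 1798, so 5 further minute boundaries passed. Total skipped labels = 18 × 26 + 2 × 5 = 478.
Non-drop label index = 477260 + 478 = 477738; at 30 labels/s that is 04:25:24:18, i.e. DF 04:25:24;18.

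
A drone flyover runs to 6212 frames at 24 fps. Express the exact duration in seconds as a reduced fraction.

1553/6 seconds

Running time = 6212 ÷ (24) = 6212 × 1/24 = 1553/6 s.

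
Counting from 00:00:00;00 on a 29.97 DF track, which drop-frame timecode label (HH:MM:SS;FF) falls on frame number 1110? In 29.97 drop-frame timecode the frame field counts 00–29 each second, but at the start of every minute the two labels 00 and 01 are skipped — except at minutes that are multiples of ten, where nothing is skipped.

Each 10-minute DF block holds 10 × 60 × 30 − 9 × 2 = 17982 frames. 1110 ÷ 17982 → 0 full blocks, remainder 1110.
Within the partial block the first minute is 1800 frames and each further minute 1798, so 0 further minute boundaries passed. Total skipped labels = 18 × 0 + 2 × 0 = 0.
Non-drop label index = 1110 + 0 = 1110; at 30 labels/s that is 00:00:37:00, i.e. DF 00:00:37;00.

00:00:37;00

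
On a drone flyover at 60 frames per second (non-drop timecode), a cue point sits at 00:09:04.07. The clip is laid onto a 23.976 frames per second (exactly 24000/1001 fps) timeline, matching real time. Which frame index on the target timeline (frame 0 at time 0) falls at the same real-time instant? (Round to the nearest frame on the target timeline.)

frame 13046

Source frame index: (0×3600 + 9×60 + 4) × 60 + 7 = 32647.
Real time: 32647 / (60) = 32647/60 s.
Target frame: (32647/60) × (24000/1001) = 13058800/1001 ≈ 13045.754 → 13046.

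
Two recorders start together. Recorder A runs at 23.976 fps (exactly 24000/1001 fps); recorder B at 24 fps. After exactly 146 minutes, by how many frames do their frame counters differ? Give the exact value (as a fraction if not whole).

210240/1001 frames

146 min = 8760 s.
A emits 24000/1001 × 8760 = 210240000/1001 frames; B emits 24 × 8760 = 210240.
Difference = 210240/1001 frames (≈ 210.0300); B is ahead of A.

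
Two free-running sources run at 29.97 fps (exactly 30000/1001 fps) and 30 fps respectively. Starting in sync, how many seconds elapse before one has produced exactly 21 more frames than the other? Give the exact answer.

700.7 seconds

The gap grows by |30 − 30000/1001| = 30/1001 frames per second.
Time for a 21-frame gap: 21 ÷ (30/1001) = 700.7 s.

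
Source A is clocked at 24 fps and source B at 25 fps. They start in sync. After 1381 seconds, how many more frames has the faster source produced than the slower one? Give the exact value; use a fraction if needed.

1381 frames

A emits 24 × 1381 = 33144 frames; B emits 25 × 1381 = 34525.
Difference = 1381 frames; B is ahead of A.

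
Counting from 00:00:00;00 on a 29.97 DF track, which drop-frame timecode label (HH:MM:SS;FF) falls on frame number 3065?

00:01:42;07

Ten DF minutes hold 17982 frames, so frame 3065 lies in block 0 (frames 0–17981) with 3065 frames into that block.
The block's first minute is 1800 frames and the rest 1798 each; 3065 frames reaches minute 1, so 0 × 18 + 1 × 2 = 2 labels have been skipped so far.
Adding those back, label number 3065 + 2 = 3067 at 30 labels/s is 102 s + 7 f = 0 h 1 min 42 s frame 7, i.e. 00:01:42;07.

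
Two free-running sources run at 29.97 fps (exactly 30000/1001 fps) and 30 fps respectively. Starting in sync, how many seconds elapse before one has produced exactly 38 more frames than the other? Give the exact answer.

The gap grows by |30 − 30000/1001| = 30/1001 frames per second.
Time for a 38-frame gap: 38 ÷ (30/1001) = 19019/15 s.

19019/15 seconds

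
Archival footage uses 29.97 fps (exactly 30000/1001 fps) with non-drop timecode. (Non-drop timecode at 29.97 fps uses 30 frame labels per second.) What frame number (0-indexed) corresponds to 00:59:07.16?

Total seconds to the label: (0 × 3600 + 59 × 60 + 7) = 3547.
Frame index = 3547 × 30 + 16 = 106426.

frame 106426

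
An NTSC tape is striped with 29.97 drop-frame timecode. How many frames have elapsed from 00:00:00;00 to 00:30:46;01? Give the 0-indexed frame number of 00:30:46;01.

Complete 10-minute blocks: 3, each 17982 frames → 53946.
Remaining 0 whole minutes in the current block: 0 frames.
Within the current minute: 46 × 30 + 1 = 1381. Total = 53946 + 0 + 1381 = 55327.

55327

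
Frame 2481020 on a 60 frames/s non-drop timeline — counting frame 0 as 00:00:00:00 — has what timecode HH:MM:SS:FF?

2481020 ÷ 60 = 41350 full seconds, remainder 20 frames.
41350 s = 11 h 29 min 10 s.
Timecode: 11:29:10:20.

11:29:10:20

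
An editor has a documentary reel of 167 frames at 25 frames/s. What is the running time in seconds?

Running time = 167 / (25) = 6.68 s.

6.68 seconds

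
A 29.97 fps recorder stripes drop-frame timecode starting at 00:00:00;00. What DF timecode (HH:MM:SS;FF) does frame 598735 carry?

05:32:57;23

Each 10-minute DF block holds 10 × 60 × 30 − 9 × 2 = 17982 frames. 598735 ÷ 17982 → 33 full blocks, remainder 5329.
Within the partial block the first minute is 1800 frames and each further minute 1798, so 2 further minute boundaries passed. Total skipped labels = 18 × 33 + 2 × 2 = 598.
Non-drop label index = 598735 + 598 = 599333; at 30 labels/s that is 05:32:57:23, i.e. DF 05:32:57;23.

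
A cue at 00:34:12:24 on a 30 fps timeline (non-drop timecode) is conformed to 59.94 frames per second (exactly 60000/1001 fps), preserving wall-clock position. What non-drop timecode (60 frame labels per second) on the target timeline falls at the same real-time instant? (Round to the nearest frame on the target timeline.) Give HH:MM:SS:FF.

Source frame index: (0×3600 + 34×60 + 12) × 30 + 24 = 61584.
Real time: 61584 / (30) = 10264/5 s.
Target frame: (10264/5) × (60000/1001) = 123168000/1001 ≈ 123044.955 → 123045.
At 60 labels/s: frame 123045 → 00:34:10:45.

00:34:10:45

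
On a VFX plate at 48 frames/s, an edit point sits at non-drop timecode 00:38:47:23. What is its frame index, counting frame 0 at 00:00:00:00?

Total seconds to the label: (0 × 3600 + 38 × 60 + 47) = 2327.
Frame index = 2327 × 48 + 23 = 111719.

frame 111719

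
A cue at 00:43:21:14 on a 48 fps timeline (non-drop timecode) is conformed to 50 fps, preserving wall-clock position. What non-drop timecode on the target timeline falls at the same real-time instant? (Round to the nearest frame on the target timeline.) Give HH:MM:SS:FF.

00:43:21:15

Source frame index: (0×3600 + 43×60 + 21) × 48 + 14 = 124862.
Real time: 124862 / (48) = 62431/24 s.
Target frame: (62431/24) × (50) = 1560775/12 ≈ 130064.583 → 130065.
At 50 labels/s: frame 130065 → 00:43:21:15.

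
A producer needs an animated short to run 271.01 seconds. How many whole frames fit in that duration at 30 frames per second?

8130 frames

Frames = 271.01 × 30 = 81303/10 ≈ 8130.3000.
Complete frames: 8130.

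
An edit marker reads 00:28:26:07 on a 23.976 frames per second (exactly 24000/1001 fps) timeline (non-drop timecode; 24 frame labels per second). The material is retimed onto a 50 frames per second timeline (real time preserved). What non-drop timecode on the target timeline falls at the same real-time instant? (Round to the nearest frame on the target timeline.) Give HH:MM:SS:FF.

00:28:28:00

Source frame index: (0×3600 + 28×60 + 26) × 24 + 7 = 40951.
Real time: 40951 / (24000/1001) = 40991951/24000 s.
Target frame: (40991951/24000) × (50) = 40991951/480 ≈ 85399.898 → 85400.
At 50 labels/s: frame 85400 → 00:28:28:00.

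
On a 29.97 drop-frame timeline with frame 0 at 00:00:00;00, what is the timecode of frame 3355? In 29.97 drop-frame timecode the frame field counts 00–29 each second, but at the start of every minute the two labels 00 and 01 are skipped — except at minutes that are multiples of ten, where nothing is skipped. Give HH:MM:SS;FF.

00:01:51;27

Ten DF minutes hold 17982 frames, so frame 3355 lies in block 0 (frames 0–17981) with 3355 frames into that block.
The block's first minute is 1800 frames and the rest 1798 each; 3355 frames reaches minute 1, so 0 × 18 + 1 × 2 = 2 labels have been skipped so far.
Adding those back, label number 3355 + 2 = 3357 at 30 labels/s is 111 s + 27 f = 0 h 1 min 51 s frame 27, i.e. 00:01:51;27.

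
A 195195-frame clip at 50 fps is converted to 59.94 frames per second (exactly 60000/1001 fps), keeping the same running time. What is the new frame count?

234000 frames

Target frames = source frames × (target rate / source rate) = 195195 × (60000/1001)/(50) = 195195 × 1200/1001 = 234000.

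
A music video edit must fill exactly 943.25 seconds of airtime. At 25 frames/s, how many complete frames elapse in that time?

23581 frames

Frames = 943.25 × 25 = 94325/4 ≈ 23581.2500.
Complete frames: 23581.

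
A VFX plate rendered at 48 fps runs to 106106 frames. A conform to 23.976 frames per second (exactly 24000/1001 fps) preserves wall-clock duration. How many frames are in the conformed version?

Target frames = source frames × (target rate / source rate) = 106106 × (24000/1001)/(48) = 106106 × 500/1001 = 53000.

53000 frames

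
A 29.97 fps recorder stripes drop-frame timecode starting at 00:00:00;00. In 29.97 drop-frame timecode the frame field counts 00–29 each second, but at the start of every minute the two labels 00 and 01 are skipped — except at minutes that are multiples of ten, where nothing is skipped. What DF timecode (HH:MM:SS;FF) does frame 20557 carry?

Ten DF minutes hold 17982 frames, so frame 20557 lies in block 1 (frames 17982–35963) with 2575 frames into that block.
The block's first minute is 1800 frames and the rest 1798 each; 2575 frames reaches minute 1, so 1 × 18 + 1 × 2 = 20 labels have been skipped so far.
Adding those back, label number 20557 + 20 = 20577 at 30 labels/s is 685 s + 27 f = 0 h 11 min 25 s frame 27, i.e. 00:11:25;27.

00:11:25;27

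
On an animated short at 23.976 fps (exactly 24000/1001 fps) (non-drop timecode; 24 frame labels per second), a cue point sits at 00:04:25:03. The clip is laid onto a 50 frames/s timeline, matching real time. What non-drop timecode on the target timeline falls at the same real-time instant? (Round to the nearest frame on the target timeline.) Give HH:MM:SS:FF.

Source frame index: (0×3600 + 4×60 + 25) × 24 + 3 = 6363.
Real time: 6363 / (24000/1001) = 2123121/8000 s.
Target frame: (2123121/8000) × (50) = 2123121/160 ≈ 13269.506 → 13270.
At 50 labels/s: frame 13270 → 00:04:25:20.

00:04:25:20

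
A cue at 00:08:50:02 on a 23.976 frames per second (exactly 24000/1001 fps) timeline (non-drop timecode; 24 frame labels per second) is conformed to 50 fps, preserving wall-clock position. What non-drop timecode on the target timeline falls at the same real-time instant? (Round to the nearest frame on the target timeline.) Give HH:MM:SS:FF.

00:08:50:31

Source frame index: (0×3600 + 8×60 + 50) × 24 + 2 = 12722.
Real time: 12722 / (24000/1001) = 6367361/12000 s.
Target frame: (6367361/12000) × (50) = 6367361/240 ≈ 26530.671 → 26531.
At 50 labels/s: frame 26531 → 00:08:50:31.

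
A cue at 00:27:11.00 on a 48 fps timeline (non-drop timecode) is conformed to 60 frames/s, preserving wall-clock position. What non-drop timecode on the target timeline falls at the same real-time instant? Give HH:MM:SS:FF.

00:27:11:00

Source frame index: (0×3600 + 27×60 + 11) × 48 + 0 = 78288.
Real time: 78288 / (48) = 1631 s.
Target frame: (1631) × (60) = 97860.
At 60 labels/s: frame 97860 → 00:27:11:00.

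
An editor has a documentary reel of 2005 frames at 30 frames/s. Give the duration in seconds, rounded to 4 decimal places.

66.8333 seconds

Running time = 2005 × 1/30 = 401/6 s ≈ 66.8333 s.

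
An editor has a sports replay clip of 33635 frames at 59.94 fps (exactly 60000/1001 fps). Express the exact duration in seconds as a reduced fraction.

Running time = 33635 ÷ (60000/1001) = 33635 × 1001/60000 = 6733727/12000 s.

6733727/12000 seconds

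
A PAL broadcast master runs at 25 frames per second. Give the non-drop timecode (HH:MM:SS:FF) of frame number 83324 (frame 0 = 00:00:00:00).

00:55:32:24

83324 ÷ 25 = 3332 full seconds, remainder 24 frames.
3332 s = 0 h 55 min 32 s.
Timecode: 00:55:32:24.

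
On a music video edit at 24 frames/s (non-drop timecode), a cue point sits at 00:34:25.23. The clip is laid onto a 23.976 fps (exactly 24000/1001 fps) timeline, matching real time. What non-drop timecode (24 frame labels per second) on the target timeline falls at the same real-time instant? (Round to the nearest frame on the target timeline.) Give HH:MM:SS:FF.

Source frame index: (0×3600 + 34×60 + 25) × 24 + 23 = 49583.
Real time: 49583 / (24) = 49583/24 s.
Target frame: (49583/24) × (24000/1001) = 49583000/1001 ≈ 49533.467 → 49533.
At 24 labels/s: frame 49533 → 00:34:23:21.

00:34:23:21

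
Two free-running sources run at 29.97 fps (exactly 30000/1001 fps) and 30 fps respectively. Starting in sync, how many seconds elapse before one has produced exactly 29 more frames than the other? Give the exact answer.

The gap grows by |30 − 30000/1001| = 30/1001 frames per second.
Time for a 29-frame gap: 29 ÷ (30/1001) = 29029/30 s.

29029/30 seconds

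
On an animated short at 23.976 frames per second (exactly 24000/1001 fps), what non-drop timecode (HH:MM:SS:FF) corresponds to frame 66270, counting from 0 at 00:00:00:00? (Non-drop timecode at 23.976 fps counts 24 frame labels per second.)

66270 ÷ 24 = 2761 full seconds, remainder 6 frames.
2761 s = 0 h 46 min 1 s.
Timecode: 00:46:01:06.

00:46:01:06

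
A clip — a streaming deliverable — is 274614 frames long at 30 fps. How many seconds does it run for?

9153.8 seconds

Running time = 274614 / (30) = 9153.8 s.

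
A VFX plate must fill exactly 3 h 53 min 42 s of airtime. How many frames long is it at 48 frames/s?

3 h 53 min 42 s = 14022 s.
Frames = 14022 × 48 = 673056.

673056 frames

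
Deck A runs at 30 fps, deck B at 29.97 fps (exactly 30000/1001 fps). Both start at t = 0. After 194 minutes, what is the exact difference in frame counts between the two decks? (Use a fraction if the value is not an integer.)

194 min = 11640 s.
A emits 30 × 11640 = 349200 frames; B emits 30000/1001 × 11640 = 349200000/1001.
Difference = 349200/1001 frames (≈ 348.8511); B is behind A.

349200/1001 frames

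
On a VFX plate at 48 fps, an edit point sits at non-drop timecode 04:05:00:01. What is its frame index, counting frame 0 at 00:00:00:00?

705601

Total seconds to the label: (4 × 3600 + 5 × 60 + 0) = 14700.
Frame index = 14700 × 48 + 1 = 705601.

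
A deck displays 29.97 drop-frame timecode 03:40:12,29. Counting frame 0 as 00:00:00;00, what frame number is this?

395993

As if non-drop at 30 labels/s: (3 × 3600 + 40 × 60 + 12) × 30 + 29 = 396389.
Minute boundaries passed: 220; those not divisible by 10: 220 − 22 = 198; dropped labels = 2 × 198 = 396.
Actual frame index = 396389 − 396 = 395993.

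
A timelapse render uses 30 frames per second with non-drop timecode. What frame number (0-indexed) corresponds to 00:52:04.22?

Total seconds to the label: (0 × 3600 + 52 × 60 + 4) = 3124.
Frame index = 3124 × 30 + 22 = 93742.

frame 93742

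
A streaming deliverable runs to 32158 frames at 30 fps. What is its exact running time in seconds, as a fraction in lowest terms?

Running time = 32158 ÷ (30) = 32158 × 1/30 = 16079/15 s.

16079/15 seconds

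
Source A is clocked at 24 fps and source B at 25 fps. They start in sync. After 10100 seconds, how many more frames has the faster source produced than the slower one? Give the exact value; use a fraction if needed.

A emits 24 × 10100 = 242400 frames; B emits 25 × 10100 = 252500.
Difference = 10100 frames; B is ahead of A.

10100 frames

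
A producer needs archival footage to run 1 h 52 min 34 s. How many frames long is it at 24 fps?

162096 frames

1 h 52 min 34 s = 6754 s.
Frames = 6754 × 24 = 162096.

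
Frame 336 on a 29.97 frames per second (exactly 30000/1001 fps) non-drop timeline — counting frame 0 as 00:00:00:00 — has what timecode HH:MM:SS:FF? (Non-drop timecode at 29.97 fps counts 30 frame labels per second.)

00:00:11:06

336 ÷ 30 = 11 full seconds, remainder 6 frames.
11 s = 0 h 0 min 11 s.
Timecode: 00:00:11:06.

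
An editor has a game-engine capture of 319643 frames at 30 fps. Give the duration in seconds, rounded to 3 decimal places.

Running time = 319643 × 1/30 = 319643/30 s ≈ 10654.767 s.

10654.767 seconds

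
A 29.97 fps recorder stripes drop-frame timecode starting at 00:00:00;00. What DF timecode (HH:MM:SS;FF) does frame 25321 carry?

00:14:04;27

Ten DF minutes hold 17982 frames, so frame 25321 lies in block 1 (frames 17982–35963) with 7339 frames into that block.
The block's first minute is 1800 frames and the rest 1798 each; 7339 frames reaches minute 4, so 1 × 18 + 4 × 2 = 26 labels have been skipped so far.
Adding those back, label number 25321 + 26 = 25347 at 30 labels/s is 844 s + 27 f = 0 h 14 min 4 s frame 27, i.e. 00:14:04;27.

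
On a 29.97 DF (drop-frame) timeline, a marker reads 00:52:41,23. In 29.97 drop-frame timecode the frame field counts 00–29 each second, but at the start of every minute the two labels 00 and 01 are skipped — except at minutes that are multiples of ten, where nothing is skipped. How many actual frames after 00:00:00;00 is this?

Complete 10-minute blocks: 5, each 17982 frames → 89910.
Remaining 2 whole minutes in the current block: 1800 + 1 × 1798 = 3598 frames.
Within the current minute: 41 × 30 + 23 − 2 = 1251 (labels ;00/;01 skipped at this minute). Total = 89910 + 3598 + 1251 = 94759.

94759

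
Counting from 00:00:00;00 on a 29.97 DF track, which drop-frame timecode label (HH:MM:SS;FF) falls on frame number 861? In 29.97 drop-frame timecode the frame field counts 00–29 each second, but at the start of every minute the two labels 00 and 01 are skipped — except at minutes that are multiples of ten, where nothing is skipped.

Ten DF minutes hold 17982 frames, so frame 861 lies in block 0 (frames 0–17981) with 861 frames into that block.
The block's first minute is 1800 frames and the rest 1798 each; 861 frames reaches minute 0, so 0 × 18 + 0 × 2 = 0 labels have been skipped so far.
Adding those back, label number 861 + 0 = 861 at 30 labels/s is 28 s + 21 f = 0 h 0 min 28 s frame 21, i.e. 00:00:28;21.

00:00:28;21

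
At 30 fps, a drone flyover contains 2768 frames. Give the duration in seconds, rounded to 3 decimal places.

Running time = 2768 × 1/30 = 1384/15 s ≈ 92.267 s.

92.267 seconds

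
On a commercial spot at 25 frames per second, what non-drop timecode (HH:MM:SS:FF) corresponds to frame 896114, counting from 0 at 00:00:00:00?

896114 ÷ 25 = 35844 full seconds, remainder 14 frames.
35844 s = 9 h 57 min 24 s.
Timecode: 09:57:24:14.

09:57:24:14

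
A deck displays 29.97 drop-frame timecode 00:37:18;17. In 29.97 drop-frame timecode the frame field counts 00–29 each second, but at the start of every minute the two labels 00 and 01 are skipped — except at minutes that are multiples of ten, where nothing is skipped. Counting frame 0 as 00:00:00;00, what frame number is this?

67089

As if non-drop at 30 labels/s: (0 × 3600 + 37 × 60 + 18) × 30 + 17 = 67157.
Minute boundaries passed: 37; those not divisible by 10: 37 − 3 = 34; dropped labels = 2 × 34 = 68.
Actual frame index = 67157 − 68 = 67089.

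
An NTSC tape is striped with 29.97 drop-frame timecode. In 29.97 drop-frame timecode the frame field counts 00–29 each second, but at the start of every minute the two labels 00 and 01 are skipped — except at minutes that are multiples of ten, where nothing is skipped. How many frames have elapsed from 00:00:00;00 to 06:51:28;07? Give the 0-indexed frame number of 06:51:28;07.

739907

Complete 10-minute blocks: 41, each 17982 frames → 737262.
Remaining 1 whole minute in the current block: 1800 + 0 × 1798 = 1800 frames.
Within the current minute: 28 × 30 + 7 − 2 = 845 (labels ;00/;01 skipped at this minute). Total = 737262 + 1800 + 845 = 739907.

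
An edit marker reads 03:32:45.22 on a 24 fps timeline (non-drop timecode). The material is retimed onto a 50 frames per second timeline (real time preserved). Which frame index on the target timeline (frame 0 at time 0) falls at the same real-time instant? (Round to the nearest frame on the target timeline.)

Source frame index: (3×3600 + 32×60 + 45) × 24 + 22 = 306382.
Real time: 306382 / (24) = 153191/12 s.
Target frame: (153191/12) × (50) = 3829775/6 ≈ 638295.833 → 638296.

frame 638296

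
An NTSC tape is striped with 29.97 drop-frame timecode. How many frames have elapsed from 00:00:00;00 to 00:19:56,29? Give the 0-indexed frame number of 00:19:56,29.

Complete 10-minute blocks: 1, each 17982 frames → 17982.
Remaining 9 whole minutes in the current block: 1800 + 8 × 1798 = 16184 frames.
Within the current minute: 56 × 30 + 29 − 2 = 1707 (labels ;00/;01 skipped at this minute). Total = 17982 + 16184 + 1707 = 35873.

35873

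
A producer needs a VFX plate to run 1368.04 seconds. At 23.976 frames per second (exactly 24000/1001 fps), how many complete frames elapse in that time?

32800 frames

Frames = 1368.04 × 24000/1001 = 32832960/1001 ≈ 32800.1598.
Complete frames: 32800.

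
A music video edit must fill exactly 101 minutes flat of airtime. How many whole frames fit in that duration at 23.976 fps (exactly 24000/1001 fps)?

145294 frames

101 min = 6060 s.
Frames = 6060 × 24000/1001 = 145440000/1001 ≈ 145294.7053.
Complete frames: 145294.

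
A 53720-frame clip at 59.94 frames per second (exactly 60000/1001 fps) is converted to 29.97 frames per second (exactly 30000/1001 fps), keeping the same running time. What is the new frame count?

Target frames = source frames × (target rate / source rate) = 53720 × (30000/1001)/(60000/1001) = 53720 × 1/2 = 26860.

26860 frames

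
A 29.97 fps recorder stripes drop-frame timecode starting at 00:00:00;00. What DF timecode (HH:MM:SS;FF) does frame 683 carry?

00:00:22;23

Ten DF minutes hold 17982 frames, so frame 683 lies in block 0 (frames 0–17981) with 683 frames into that block.
The block's first minute is 1800 frames and the rest 1798 each; 683 frames reaches minute 0, so 0 × 18 + 0 × 2 = 0 labels have been skipped so far.
Adding those back, label number 683 + 0 = 683 at 30 labels/s is 22 s + 23 f = 0 h 0 min 22 s frame 23, i.e. 00:00:22;23.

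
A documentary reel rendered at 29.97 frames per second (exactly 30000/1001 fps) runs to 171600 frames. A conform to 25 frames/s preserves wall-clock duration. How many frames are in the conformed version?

143143 frames

Target frames = source frames × (target rate / source rate) = 171600 × (25)/(30000/1001) = 171600 × 1001/1200 = 143143.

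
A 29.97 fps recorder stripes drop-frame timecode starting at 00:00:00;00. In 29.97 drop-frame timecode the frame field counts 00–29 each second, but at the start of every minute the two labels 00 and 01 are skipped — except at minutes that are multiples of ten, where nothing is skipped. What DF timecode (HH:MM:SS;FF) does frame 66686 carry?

00:37:05;04

Ten DF minutes hold 17982 frames, so frame 66686 lies in block 3 (frames 53946–71927) with 12740 frames into that block.
The block's first minute is 1800 frames and the rest 1798 each; 12740 frames reaches minute 7, so 3 × 18 + 7 × 2 = 68 labels have been skipped so far.
Adding those back, label number 66686 + 68 = 66754 at 30 labels/s is 2225 s + 4 f = 0 h 37 min 5 s frame 4, i.e. 00:37:05;04.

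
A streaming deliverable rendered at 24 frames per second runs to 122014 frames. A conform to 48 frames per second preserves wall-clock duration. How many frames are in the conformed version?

244028 frames

Target frames = source frames × (target rate / source rate) = 122014 × (48)/(24) = 122014 × 2 = 244028.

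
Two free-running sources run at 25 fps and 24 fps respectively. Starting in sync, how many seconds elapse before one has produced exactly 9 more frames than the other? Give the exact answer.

9 seconds

The gap grows by |24 − 25| = 1 frame per second.
Time for a 9-frame gap: 9 ÷ (1) = 9 s.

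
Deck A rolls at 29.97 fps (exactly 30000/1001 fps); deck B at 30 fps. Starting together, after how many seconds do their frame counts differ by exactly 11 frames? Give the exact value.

The gap grows by |30 − 30000/1001| = 30/1001 frames per second.
Time for a 11-frame gap: 11 ÷ (30/1001) = 11011/30 s.

11011/30 seconds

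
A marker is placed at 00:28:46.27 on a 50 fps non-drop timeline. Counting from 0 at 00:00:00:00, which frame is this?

86327

Total seconds to the label: (0 × 3600 + 28 × 60 + 46) = 1726.
Frame index = 1726 × 50 + 27 = 86327.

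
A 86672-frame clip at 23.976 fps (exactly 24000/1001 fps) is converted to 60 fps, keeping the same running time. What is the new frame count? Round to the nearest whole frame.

216897 frames

Frames at target rate = 86672 × (60) / (24000/1001) = 5422417/25 ≈ 216896.680.
Nearest whole frame: 216897.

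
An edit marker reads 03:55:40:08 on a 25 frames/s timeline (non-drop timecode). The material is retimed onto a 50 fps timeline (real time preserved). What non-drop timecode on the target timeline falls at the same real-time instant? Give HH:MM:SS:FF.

03:55:40:16

Source frame index: (3×3600 + 55×60 + 40) × 25 + 8 = 353508.
Real time: 353508 / (25) = 353508/25 s.
Target frame: (353508/25) × (50) = 707016.
At 50 labels/s: frame 707016 → 03:55:40:16.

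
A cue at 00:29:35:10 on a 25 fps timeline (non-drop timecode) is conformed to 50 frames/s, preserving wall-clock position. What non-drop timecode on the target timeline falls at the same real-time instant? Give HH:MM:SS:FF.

00:29:35:20

Source frame index: (0×3600 + 29×60 + 35) × 25 + 10 = 44385.
Real time: 44385 / (25) = 8877/5 s.
Target frame: (8877/5) × (50) = 88770.
At 50 labels/s: frame 88770 → 00:29:35:20.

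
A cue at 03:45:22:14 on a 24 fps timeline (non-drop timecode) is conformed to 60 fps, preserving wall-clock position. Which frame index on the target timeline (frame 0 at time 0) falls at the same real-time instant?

Source frame index: (3×3600 + 45×60 + 22) × 24 + 14 = 324542.
Real time: 324542 / (24) = 162271/12 s.
Target frame: (162271/12) × (60) = 811355.

frame 811355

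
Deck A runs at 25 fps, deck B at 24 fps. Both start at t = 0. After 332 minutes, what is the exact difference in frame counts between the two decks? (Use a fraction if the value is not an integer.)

19920 frames

332 min = 19920 s.
A emits 25 × 19920 = 498000 frames; B emits 24 × 19920 = 478080.
Difference = 19920 frames; B is behind A.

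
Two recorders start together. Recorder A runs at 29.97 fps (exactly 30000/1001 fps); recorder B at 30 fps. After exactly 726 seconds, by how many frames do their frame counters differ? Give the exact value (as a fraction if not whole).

A emits 30000/1001 × 726 = 1980000/91 frames; B emits 30 × 726 = 21780.
Difference = 1980/91 frames (≈ 21.7582); B is ahead of A.

1980/91 frames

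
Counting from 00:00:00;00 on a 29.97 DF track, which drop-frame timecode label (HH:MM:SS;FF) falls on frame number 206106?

Each 10-minute DF block holds 10 × 60 × 30 − 9 × 2 = 17982 frames. 206106 ÷ 17982 → 11 full blocks, remainder 8304.
Within the partial block the first minute is 1800 frames and each further minute 1798, so 4 further minute boundaries passed. Total skipped labels = 18 × 11 + 2 × 4 = 206.
Non-drop label index = 206106 + 206 = 206312; at 30 labels/s that is 01:54:37:02, i.e. DF 01:54:37;02.

01:54:37;02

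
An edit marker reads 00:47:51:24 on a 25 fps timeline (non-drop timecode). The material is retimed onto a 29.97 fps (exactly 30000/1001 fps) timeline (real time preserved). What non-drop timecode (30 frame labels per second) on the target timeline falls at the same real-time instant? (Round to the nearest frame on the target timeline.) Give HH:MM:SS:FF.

00:47:49:03

Source frame index: (0×3600 + 47×60 + 51) × 25 + 24 = 71799.
Real time: 71799 / (25) = 71799/25 s.
Target frame: (71799/25) × (30000/1001) = 946800/11 ≈ 86072.727 → 86073.
At 30 labels/s: frame 86073 → 00:47:49:03.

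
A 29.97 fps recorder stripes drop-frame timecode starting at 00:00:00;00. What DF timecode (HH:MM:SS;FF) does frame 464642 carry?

04:18:23;18

Ten DF minutes hold 17982 frames, so frame 464642 lies in block 25 (frames 449550–467531) with 15092 frames into that block.
The block's first minute is 1800 frames and the rest 1798 each; 15092 frames reaches minute 8, so 25 × 18 + 8 × 2 = 466 labels have been skipped so far.
Adding those back, label number 464642 + 466 = 465108 at 30 labels/s is 15503 s + 18 f = 4 h 18 min 23 s frame 18, i.e. 04:18:23;18.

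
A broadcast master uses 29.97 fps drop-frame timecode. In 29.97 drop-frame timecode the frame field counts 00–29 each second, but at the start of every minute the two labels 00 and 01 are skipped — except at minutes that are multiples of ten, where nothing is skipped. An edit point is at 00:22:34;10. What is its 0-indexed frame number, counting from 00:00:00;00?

40590

As if non-drop at 30 labels/s: (0 × 3600 + 22 × 60 + 34) × 30 + 10 = 40630.
Minute boundaries passed: 22; those not divisible by 10: 22 − 2 = 20; dropped labels = 2 × 20 = 40.
Actual frame index = 40630 − 40 = 40590.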